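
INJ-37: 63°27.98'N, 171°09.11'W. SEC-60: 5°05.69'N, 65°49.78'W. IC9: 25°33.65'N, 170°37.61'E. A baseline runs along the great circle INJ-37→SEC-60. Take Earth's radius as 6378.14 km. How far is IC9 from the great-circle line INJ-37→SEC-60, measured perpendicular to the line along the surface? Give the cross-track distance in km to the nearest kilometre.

3150 km

INJ-37: φ = +63.46633°, λ = -171.15183°
SEC-60: φ = +5.09483°, λ = -65.82967°
IC9: φ = +25.56083°, λ = +170.62683°
δ₁₃ = central angle INJ-37→IC9 = 0.693807 rad  (haversine)
θ₁₃ = bearing INJ-37→IC9 = 206.176°,  θ₁₂ = bearing INJ-37→SEC-60 = 74.017°
dₓₜ = R·arcsin(sin δ₁₃ · sin(θ₁₃ − θ₁₂)) = 6378.14·arcsin(0.63947·sin(132.159°)) = 3149.938 km
|dₓₜ| = 3149.938 km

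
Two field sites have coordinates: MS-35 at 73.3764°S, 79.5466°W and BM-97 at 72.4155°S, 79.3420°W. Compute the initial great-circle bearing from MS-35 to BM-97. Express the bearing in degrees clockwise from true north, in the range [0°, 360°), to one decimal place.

Δλ = 0.2046°
y = sin Δλ · cos φ₂ = 0.001079
x = cos φ₁ sin φ₂ − sin φ₁ cos φ₂ cos Δλ = 0.016768
θ = atan2(y, x) = 3.6812° → 3.6812° (mod 360°)

3.7°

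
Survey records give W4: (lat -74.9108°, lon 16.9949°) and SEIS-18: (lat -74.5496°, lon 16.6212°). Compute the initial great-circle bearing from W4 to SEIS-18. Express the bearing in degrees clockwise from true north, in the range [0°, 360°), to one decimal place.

Δλ = -0.3737°
y = sin Δλ · cos φ₂ = -0.001738
x = cos φ₁ sin φ₂ − sin φ₁ cos φ₂ cos Δλ = 0.006299
θ = atan2(y, x) = -15.4222° → 344.5778° (mod 360°)

344.6°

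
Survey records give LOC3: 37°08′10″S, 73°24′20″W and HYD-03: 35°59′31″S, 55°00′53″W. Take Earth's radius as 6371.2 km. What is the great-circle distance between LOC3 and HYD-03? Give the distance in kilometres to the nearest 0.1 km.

LOC3: φ = -37.13611°, λ = -73.40556°
HYD-03: φ = -35.99194°, λ = -55.01472°
Δφ = 1.1442°,  Δλ = 18.3908°
a = sin²(Δφ/2) + cos φ₁ cos φ₂ sin²(Δλ/2) = 0.016571
c = 2·arcsin(√a) = 0.258176 rad = 14.7924°
d = R·c = 6371.2 × 0.258176 = 1644.9 km

1644.9 km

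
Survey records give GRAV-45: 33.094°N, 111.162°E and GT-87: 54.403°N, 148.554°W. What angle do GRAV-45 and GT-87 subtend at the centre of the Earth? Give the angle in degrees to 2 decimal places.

Δφ = 21.3090°,  Δλ = 100.2840°
a = sin²(Δφ/2) + cos φ₁ cos φ₂ sin²(Δλ/2) = 0.321539
c = 2·arcsin(√a) = 1.205826 rad = 69.0887°

69.09°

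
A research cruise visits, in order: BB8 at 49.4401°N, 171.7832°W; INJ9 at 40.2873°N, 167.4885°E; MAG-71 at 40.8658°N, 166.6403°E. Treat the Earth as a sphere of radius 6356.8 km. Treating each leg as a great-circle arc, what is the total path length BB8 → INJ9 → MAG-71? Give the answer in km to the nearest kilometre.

BB8→INJ9: c = 0.300595 rad, d = 1910.82 km
INJ9→MAG-71: c = 0.015112 rad, d = 96.06 km
Total = 1910.82 + 96.06 = 2006.89 km

2007 km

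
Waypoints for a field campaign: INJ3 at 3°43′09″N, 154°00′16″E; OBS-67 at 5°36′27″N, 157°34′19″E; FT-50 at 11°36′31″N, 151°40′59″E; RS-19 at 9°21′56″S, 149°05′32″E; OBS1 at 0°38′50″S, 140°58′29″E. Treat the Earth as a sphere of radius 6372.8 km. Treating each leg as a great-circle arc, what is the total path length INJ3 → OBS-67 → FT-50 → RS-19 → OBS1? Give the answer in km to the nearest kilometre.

INJ3: φ = +3.71917°, λ = +154.00444°
OBS-67: φ = +5.60750°, λ = +157.57194°
FT-50: φ = +11.60861°, λ = +151.68306°
RS-19: φ = -9.36556°, λ = +149.09222°
OBS1: φ = -0.64722°, λ = +140.97472°
INJ3→OBS-67: c = 0.070264 rad, d = 447.78 km
OBS-67→FT-50: c = 0.145901 rad, d = 929.80 km
FT-50→RS-19: c = 0.368818 rad, d = 2350.41 km
RS-19→OBS1: c = 0.207446 rad, d = 1322.01 km
Total = 447.78 + 929.80 + 2350.41 + 1322.01 = 5050.00 km

5050 km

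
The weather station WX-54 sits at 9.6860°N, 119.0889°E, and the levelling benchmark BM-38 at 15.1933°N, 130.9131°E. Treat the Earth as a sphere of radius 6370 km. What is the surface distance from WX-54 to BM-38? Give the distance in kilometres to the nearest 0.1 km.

1421.7 km

Δφ = 5.5073°,  Δλ = 11.8242°
a = sin²(Δφ/2) + cos φ₁ cos φ₂ sin²(Δλ/2) = 0.012401
c = 2·arcsin(√a) = 0.223180 rad = 12.7873°
d = R·c = 6370 × 0.223180 = 1421.7 km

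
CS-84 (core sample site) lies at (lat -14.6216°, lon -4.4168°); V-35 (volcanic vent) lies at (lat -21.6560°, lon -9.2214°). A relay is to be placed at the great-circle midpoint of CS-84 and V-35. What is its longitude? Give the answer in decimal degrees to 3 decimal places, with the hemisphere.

Bx = cos φ₂ cos Δλ = 0.926150,  By = cos φ₂ sin Δλ = -0.077846
φₘ = atan2(sin φ₁ + sin φ₂, √((cos φ₁ + Bx)² + By²)) = -18.15370°
λₘ = λ₁ + atan2(By, cos φ₁ + Bx) = -6.77070°

6.771°W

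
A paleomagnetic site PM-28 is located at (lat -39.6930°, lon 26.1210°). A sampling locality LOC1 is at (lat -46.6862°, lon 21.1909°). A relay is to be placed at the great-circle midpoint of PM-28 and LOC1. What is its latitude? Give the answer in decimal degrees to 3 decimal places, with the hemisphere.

43.216°S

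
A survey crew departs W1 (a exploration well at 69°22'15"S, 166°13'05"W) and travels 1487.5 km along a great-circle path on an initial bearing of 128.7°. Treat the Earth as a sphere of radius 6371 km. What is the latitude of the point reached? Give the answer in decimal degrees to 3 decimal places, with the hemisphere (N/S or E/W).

W1: φ = -69.37083°, λ = -166.21806°
δ = d/R = 1487.5/6371 = 0.233480 rad
φ₂ = arcsin(sin φ₁ cos δ + cos φ₁ sin δ cos θ)
   = arcsin(-0.93588·0.97287 + 0.35232·0.23136·-0.62524) = -74.03985°
λ₂ = λ₁ + atan2(sin θ sin δ cos φ₁, cos δ − sin φ₁ sin φ₂) = -125.17165°

74.040°S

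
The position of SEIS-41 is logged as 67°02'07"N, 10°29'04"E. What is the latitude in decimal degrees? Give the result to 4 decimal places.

67° + 2′/60 + 7″/3600 = 67 + 0.03333 + 0.00194 = 67.0353°

67.0353°N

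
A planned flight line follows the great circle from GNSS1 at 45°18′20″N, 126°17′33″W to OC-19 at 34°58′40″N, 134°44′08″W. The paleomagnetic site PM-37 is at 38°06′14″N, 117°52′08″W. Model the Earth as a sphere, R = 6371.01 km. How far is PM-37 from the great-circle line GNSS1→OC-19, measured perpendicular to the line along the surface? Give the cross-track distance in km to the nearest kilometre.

GNSS1: φ = +45.30556°, λ = -126.29250°
OC-19: φ = +34.97778°, λ = -134.73556°
PM-37: φ = +38.10389°, λ = -117.86889°
δ₁₃ = central angle GNSS1→PM-37 = 0.166683 rad  (haversine)
θ₁₃ = bearing GNSS1→PM-37 = 135.990°,  θ₁₂ = bearing GNSS1→OC-19 = 214.820°
dₓₜ = R·arcsin(sin δ₁₃ · sin(θ₁₃ − θ₁₂)) = 6371.01·arcsin(0.16591·sin(-78.830°)) = -1041.639 km
|dₓₜ| = 1041.639 km

1042 km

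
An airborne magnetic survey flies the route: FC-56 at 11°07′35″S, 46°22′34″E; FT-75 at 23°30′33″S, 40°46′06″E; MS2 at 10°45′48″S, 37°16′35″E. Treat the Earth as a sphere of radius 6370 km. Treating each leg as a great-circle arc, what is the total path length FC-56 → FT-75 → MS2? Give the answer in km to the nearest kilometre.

2964 km

FC-56: φ = -11.12639°, λ = +46.37611°
FT-75: φ = -23.50917°, λ = +40.76833°
MS2: φ = -10.76333°, λ = +37.27639°
FC-56→FT-75: c = 0.235359 rad, d = 1499.24 km
FT-75→MS2: c = 0.229915 rad, d = 1464.56 km
Total = 1499.24 + 1464.56 = 2963.80 km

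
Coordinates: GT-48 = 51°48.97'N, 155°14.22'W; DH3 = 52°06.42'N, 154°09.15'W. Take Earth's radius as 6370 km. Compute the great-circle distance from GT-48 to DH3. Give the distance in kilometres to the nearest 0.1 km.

GT-48: φ = +51.81617°, λ = -155.23700°
DH3: φ = +52.10700°, λ = -154.15250°
Δφ = 0.2908°,  Δλ = 1.0845°
a = sin²(Δφ/2) + cos φ₁ cos φ₂ sin²(Δλ/2) = 0.000040
c = 2·arcsin(√a) = 0.012720 rad = 0.7288°
d = R·c = 6370 × 0.012720 = 81.0 km

81.0 km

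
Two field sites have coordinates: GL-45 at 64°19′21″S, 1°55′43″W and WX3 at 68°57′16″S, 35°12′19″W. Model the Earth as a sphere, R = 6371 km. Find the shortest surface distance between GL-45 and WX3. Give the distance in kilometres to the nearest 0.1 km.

GL-45: φ = -64.32250°, λ = -1.92861°
WX3: φ = -68.95444°, λ = -35.20528°
Δφ = -4.6319°,  Δλ = -33.2767°
a = sin²(Δφ/2) + cos φ₁ cos φ₂ sin²(Δλ/2) = 0.014390
c = 2·arcsin(√a) = 0.240497 rad = 13.7795°
d = R·c = 6371 × 0.240497 = 1532.2 km

1532.2 km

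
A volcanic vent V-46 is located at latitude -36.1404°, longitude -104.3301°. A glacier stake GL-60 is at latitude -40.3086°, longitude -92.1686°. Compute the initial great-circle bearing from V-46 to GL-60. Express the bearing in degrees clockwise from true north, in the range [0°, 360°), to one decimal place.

Δλ = 12.1615°
y = sin Δλ · cos φ₂ = 0.160649
x = cos φ₁ sin φ₂ − sin φ₁ cos φ₂ cos Δλ = -0.082778
θ = atan2(y, x) = 117.2607° → 117.2607° (mod 360°)

117.3°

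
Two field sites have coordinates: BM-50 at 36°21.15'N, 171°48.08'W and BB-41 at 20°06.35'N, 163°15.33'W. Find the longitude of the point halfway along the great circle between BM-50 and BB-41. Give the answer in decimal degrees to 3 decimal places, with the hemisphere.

167.200°W

BM-50: φ = +36.35250°, λ = -171.80133°
BB-41: φ = +20.10583°, λ = -163.25550°
Bx = cos φ₂ cos Δλ = 0.928633,  By = cos φ₂ sin Δλ = 0.139545
φₘ = atan2(sin φ₁ + sin φ₂, √((cos φ₁ + Bx)² + By²)) = 28.29529°
λₘ = λ₁ + atan2(By, cos φ₁ + Bx) = -167.20039°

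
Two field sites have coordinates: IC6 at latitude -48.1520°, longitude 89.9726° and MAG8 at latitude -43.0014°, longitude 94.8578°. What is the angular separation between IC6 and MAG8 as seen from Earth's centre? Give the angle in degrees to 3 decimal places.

6.179°

Δφ = 5.1506°,  Δλ = 4.8852°
a = sin²(Δφ/2) + cos φ₁ cos φ₂ sin²(Δλ/2) = 0.002905
c = 2·arcsin(√a) = 0.107851 rad = 6.1794°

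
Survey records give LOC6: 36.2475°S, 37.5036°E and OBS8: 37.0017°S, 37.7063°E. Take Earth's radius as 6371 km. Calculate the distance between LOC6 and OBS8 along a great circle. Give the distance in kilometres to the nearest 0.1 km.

85.8 km

Δφ = -0.7542°,  Δλ = 0.2027°
a = sin²(Δφ/2) + cos φ₁ cos φ₂ sin²(Δλ/2) = 0.000045
c = 2·arcsin(√a) = 0.013466 rad = 0.7715°
d = R·c = 6371 × 0.013466 = 85.8 km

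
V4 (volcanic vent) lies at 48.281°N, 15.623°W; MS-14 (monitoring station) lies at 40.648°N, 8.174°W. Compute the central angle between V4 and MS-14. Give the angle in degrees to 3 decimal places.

Δφ = -7.6330°,  Δλ = 7.4490°
a = sin²(Δφ/2) + cos φ₁ cos φ₂ sin²(Δλ/2) = 0.006561
c = 2·arcsin(√a) = 0.162177 rad = 9.2921°

9.292°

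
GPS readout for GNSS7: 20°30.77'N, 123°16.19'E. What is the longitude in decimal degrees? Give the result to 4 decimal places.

123.2698°E

123° + 16.19′/60 = 123 + 0.26983 = 123.2698°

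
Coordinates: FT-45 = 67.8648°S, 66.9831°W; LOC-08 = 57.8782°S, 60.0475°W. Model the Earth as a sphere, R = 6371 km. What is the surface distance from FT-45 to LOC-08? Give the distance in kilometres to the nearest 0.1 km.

Δφ = 9.9866°,  Δλ = 6.9356°
a = sin²(Δφ/2) + cos φ₁ cos φ₂ sin²(Δλ/2) = 0.008309
c = 2·arcsin(√a) = 0.182559 rad = 10.4599°
d = R·c = 6371 × 0.182559 = 1163.1 km

1163.1 km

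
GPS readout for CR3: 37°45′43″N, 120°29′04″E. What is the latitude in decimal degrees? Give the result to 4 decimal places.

37.7619°N

37° + 45′/60 + 43″/3600 = 37 + 0.75000 + 0.01194 = 37.7619°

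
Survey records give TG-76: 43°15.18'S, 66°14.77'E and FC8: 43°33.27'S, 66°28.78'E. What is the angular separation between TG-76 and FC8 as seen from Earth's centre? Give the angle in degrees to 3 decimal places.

TG-76: φ = -43.25300°, λ = +66.24617°
FC8: φ = -43.55450°, λ = +66.47967°
Δφ = -0.3015°,  Δλ = 0.2335°
a = sin²(Δφ/2) + cos φ₁ cos φ₂ sin²(Δλ/2) = 0.000009
c = 2·arcsin(√a) = 0.006038 rad = 0.3459°

0.346°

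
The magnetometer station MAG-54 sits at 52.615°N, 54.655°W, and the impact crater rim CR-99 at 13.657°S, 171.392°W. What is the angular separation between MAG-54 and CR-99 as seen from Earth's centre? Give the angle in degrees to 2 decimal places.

Δφ = -66.2720°,  Δλ = -116.7370°
a = sin²(Δφ/2) + cos φ₁ cos φ₂ sin²(Δλ/2) = 0.726522
c = 2·arcsin(√a) = 2.040974 rad = 116.9392°

116.94°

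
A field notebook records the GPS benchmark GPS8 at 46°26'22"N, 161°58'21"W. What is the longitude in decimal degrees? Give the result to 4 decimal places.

161.9725°W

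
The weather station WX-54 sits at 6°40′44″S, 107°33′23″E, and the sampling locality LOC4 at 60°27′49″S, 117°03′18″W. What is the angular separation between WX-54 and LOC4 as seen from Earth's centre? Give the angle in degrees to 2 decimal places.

104.32°

WX-54: φ = -6.67889°, λ = +107.55639°
LOC4: φ = -60.46361°, λ = -117.05500°
Δφ = -53.7847°,  Δλ = 135.3886°
a = sin²(Δφ/2) + cos φ₁ cos φ₂ sin²(Δλ/2) = 0.623686
c = 2·arcsin(√a) = 1.820763 rad = 104.3220°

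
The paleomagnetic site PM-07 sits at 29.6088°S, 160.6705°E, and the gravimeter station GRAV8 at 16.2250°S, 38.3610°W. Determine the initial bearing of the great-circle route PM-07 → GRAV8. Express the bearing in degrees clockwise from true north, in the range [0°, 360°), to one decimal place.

Δλ = 160.9685°
y = sin Δλ · cos φ₂ = 0.313100
x = cos φ₁ sin φ₂ − sin φ₁ cos φ₂ cos Δλ = -0.691391
θ = atan2(y, x) = 155.6363° → 155.6363° (mod 360°)

155.6°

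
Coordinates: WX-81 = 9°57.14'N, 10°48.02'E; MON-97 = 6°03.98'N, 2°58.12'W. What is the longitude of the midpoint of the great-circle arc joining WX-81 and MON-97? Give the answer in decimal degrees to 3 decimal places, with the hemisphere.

WX-81: φ = +9.95233°, λ = +10.80033°
MON-97: φ = +6.06633°, λ = -2.96867°
Bx = cos φ₂ cos Δλ = 0.965824,  By = cos φ₂ sin Δλ = -0.236675
φₘ = atan2(sin φ₁ + sin φ₂, √((cos φ₁ + Bx)² + By²)) = 8.06674°
λₘ = λ₁ + atan2(By, cos φ₁ + Bx) = 3.88281°

3.883°E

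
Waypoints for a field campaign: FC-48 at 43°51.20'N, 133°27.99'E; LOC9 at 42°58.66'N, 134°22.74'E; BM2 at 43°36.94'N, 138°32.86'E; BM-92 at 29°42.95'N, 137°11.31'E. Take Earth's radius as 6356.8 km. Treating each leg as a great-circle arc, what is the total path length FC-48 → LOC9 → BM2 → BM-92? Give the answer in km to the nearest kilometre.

FC-48: φ = +43.85333°, λ = +133.46650°
LOC9: φ = +42.97767°, λ = +134.37900°
BM2: φ = +43.61567°, λ = +138.54767°
BM-92: φ = +29.71583°, λ = +137.18850°
FC-48→LOC9: c = 0.019168 rad, d = 121.84 km
LOC9→BM2: c = 0.054105 rad, d = 343.94 km
BM2→BM-92: c = 0.243333 rad, d = 1546.82 km
Total = 121.84 + 343.94 + 1546.82 = 2012.60 km

2013 km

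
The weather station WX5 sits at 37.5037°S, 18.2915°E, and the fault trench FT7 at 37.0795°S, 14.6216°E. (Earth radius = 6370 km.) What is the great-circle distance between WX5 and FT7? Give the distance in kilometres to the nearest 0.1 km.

Δφ = 0.4242°,  Δλ = -3.6699°
a = sin²(Δφ/2) + cos φ₁ cos φ₂ sin²(Δλ/2) = 0.000663
c = 2·arcsin(√a) = 0.051489 rad = 2.9501°
d = R·c = 6370 × 0.051489 = 328.0 km

328.0 km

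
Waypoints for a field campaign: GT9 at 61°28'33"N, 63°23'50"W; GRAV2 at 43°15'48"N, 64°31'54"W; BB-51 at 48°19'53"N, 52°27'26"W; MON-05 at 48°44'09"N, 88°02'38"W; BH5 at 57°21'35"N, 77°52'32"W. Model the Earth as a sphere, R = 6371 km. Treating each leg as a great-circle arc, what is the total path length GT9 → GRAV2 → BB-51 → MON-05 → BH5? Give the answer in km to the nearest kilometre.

6887 km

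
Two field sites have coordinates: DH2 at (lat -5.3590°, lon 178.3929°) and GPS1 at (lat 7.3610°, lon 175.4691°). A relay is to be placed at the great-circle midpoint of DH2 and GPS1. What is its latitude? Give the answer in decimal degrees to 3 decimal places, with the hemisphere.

1.001°N

Bx = cos φ₂ cos Δλ = 0.990468,  By = cos φ₂ sin Δλ = -0.050587
φₘ = atan2(sin φ₁ + sin φ₂, √((cos φ₁ + Bx)² + By²)) = 1.00133°
λₘ = λ₁ + atan2(By, cos φ₁ + Bx) = 176.93385°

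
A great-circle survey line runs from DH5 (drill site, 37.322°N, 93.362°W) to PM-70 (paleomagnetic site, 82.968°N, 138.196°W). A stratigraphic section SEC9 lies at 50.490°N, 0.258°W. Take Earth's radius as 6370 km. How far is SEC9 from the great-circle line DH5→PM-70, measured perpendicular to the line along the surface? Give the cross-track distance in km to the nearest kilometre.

δ₁₃ = central angle DH5→SEC9 = 1.114788 rad  (haversine)
θ₁₃ = bearing DH5→SEC9 = 45.039°,  θ₁₂ = bearing DH5→PM-70 = 353.317°
dₓₜ = R·arcsin(sin δ₁₃ · sin(θ₁₃ − θ₁₂)) = 6370·arcsin(0.89782·sin(-308.278°)) = 4982.219 km
|dₓₜ| = 4982.219 km

4982 km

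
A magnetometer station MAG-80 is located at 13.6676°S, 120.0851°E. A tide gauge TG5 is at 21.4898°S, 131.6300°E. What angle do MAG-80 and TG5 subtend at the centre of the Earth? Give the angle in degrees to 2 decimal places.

13.49°

Δφ = -7.8222°,  Δλ = 11.5449°
a = sin²(Δφ/2) + cos φ₁ cos φ₂ sin²(Δλ/2) = 0.013799
c = 2·arcsin(√a) = 0.235478 rad = 13.4919°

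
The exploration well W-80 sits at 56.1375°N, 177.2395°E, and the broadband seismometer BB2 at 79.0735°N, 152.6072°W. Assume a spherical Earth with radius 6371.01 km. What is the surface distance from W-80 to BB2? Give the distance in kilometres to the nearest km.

2775 km

Δφ = 22.9360°,  Δλ = 30.1533°
a = sin²(Δφ/2) + cos φ₁ cos φ₂ sin²(Δλ/2) = 0.046675
c = 2·arcsin(√a) = 0.435524 rad = 24.9537°
d = R·c = 6371.01 × 0.435524 = 2774.7 km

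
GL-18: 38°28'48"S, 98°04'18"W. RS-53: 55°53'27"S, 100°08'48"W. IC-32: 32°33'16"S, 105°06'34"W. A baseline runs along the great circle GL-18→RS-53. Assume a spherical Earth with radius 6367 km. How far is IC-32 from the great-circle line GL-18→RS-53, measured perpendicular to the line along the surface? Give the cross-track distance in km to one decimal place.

700.2 km

GL-18: φ = -38.48000°, λ = -98.07167°
RS-53: φ = -55.89083°, λ = -100.14667°
IC-32: φ = -32.55444°, λ = -105.10944°
δ₁₃ = central angle GL-18→IC-32 = 0.143752 rad  (haversine)
θ₁₃ = bearing GL-18→IC-32 = 313.872°,  θ₁₂ = bearing GL-18→RS-53 = 183.879°
dₓₜ = R·arcsin(sin δ₁₃ · sin(θ₁₃ − θ₁₂)) = 6367·arcsin(0.14326·sin(129.993°)) = 700.207 km
|dₓₜ| = 700.207 km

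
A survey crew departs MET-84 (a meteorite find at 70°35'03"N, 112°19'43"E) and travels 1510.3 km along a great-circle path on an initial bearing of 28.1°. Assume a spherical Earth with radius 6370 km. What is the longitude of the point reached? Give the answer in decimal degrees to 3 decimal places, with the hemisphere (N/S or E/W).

MET-84: φ = +70.58417°, λ = +112.32861°
δ = d/R = 1510.3/6370 = 0.237096 rad
φ₂ = arcsin(sin φ₁ cos δ + cos φ₁ sin δ cos θ)
   = arcsin(0.94313·0.97202 + 0.33242·0.23488·0.88213) = 80.27233°
λ₂ = λ₁ + atan2(sin θ sin δ cos φ₁, cos δ − sin φ₁ sin φ₂) = 153.22996°

153.230°E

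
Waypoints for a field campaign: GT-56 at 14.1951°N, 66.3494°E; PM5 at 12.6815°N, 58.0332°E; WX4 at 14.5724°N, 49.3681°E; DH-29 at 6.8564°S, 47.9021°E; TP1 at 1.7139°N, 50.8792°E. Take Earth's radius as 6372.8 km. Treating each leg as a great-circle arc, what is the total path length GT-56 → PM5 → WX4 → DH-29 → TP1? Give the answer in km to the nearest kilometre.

5273 km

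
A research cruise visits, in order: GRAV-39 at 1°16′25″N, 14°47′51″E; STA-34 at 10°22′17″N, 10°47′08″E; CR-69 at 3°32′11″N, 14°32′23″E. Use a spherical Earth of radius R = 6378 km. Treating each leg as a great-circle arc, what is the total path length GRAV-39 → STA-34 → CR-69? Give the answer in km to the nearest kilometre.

GRAV-39: φ = +1.27361°, λ = +14.79750°
STA-34: φ = +10.37139°, λ = +10.78556°
CR-69: φ = +3.53639°, λ = +14.53972°
GRAV-39→STA-34: c = 0.173364 rad, d = 1105.72 km
STA-34→CR-69: c = 0.135852 rad, d = 866.47 km
Total = 1105.72 + 866.47 = 1972.18 km

1972 km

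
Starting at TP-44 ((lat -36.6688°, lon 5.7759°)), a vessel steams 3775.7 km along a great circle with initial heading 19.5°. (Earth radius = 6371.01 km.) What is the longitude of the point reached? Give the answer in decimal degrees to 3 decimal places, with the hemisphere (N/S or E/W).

16.551°E

δ = d/R = 3775.7/6371.01 = 0.592638 rad
φ₂ = arcsin(sin φ₁ cos δ + cos φ₁ sin δ cos θ)
   = arcsin(-0.59719·0.82947 + 0.80210·0.55855·0.94264) = -4.18824°
λ₂ = λ₁ + atan2(sin θ sin δ cos φ₁, cos δ − sin φ₁ sin φ₂) = 16.55059°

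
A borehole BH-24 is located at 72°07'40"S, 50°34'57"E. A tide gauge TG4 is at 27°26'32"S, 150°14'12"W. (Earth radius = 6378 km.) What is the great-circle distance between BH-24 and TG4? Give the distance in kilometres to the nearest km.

8838 km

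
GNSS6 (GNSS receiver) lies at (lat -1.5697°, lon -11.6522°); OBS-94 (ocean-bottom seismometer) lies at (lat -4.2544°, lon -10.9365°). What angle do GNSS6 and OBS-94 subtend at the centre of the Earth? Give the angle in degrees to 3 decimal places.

2.778°

Δφ = -2.6847°,  Δλ = 0.7157°
a = sin²(Δφ/2) + cos φ₁ cos φ₂ sin²(Δλ/2) = 0.000588
c = 2·arcsin(√a) = 0.048489 rad = 2.7782°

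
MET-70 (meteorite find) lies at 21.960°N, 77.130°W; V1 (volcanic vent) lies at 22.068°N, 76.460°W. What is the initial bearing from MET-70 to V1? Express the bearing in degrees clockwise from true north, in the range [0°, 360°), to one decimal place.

Δλ = 0.6700°
y = sin Δλ · cos φ₂ = 0.010837
x = cos φ₁ sin φ₂ − sin φ₁ cos φ₂ cos Δλ = 0.001909
θ = atan2(y, x) = 80.0111° → 80.0111° (mod 360°)

80.0°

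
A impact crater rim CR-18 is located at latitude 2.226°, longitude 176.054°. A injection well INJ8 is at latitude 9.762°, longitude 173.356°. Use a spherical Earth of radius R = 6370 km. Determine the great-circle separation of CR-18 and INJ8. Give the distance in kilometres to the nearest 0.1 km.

Δφ = 7.5360°,  Δλ = -2.6980°
a = sin²(Δφ/2) + cos φ₁ cos φ₂ sin²(Δλ/2) = 0.004864
c = 2·arcsin(√a) = 0.139605 rad = 7.9988°
d = R·c = 6370 × 0.139605 = 889.3 km

889.3 km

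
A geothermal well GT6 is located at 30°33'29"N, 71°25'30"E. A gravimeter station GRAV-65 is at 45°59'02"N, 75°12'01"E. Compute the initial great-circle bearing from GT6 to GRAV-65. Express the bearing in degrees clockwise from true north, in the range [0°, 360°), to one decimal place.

9.7°

GT6: φ = +30.55806°, λ = +71.42500°
GRAV-65: φ = +45.98389°, λ = +75.20028°
Δλ = 3.7753°
y = sin Δλ · cos φ₂ = 0.045752
x = cos φ₁ sin φ₂ − sin φ₁ cos φ₂ cos Δλ = 0.266757
θ = atan2(y, x) = 9.7322° → 9.7322° (mod 360°)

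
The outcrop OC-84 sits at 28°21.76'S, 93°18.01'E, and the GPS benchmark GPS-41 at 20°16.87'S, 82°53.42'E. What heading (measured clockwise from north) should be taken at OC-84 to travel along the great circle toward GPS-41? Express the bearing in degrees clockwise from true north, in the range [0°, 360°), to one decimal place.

OC-84: φ = -28.36267°, λ = +93.30017°
GPS-41: φ = -20.28117°, λ = +82.89033°
Δλ = -10.4098°
y = sin Δλ · cos φ₂ = -0.169486
x = cos φ₁ sin φ₂ − sin φ₁ cos φ₂ cos Δλ = 0.133247
θ = atan2(y, x) = -51.8261° → 308.1739° (mod 360°)

308.2°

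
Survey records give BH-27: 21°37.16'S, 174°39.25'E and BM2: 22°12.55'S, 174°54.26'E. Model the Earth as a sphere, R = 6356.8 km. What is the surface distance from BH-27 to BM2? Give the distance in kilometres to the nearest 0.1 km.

70.3 km

BH-27: φ = -21.61933°, λ = +174.65417°
BM2: φ = -22.20917°, λ = +174.90433°
Δφ = -0.5898°,  Δλ = 0.2502°
a = sin²(Δφ/2) + cos φ₁ cos φ₂ sin²(Δλ/2) = 0.000031
c = 2·arcsin(√a) = 0.011063 rad = 0.6339°
d = R·c = 6356.8 × 0.011063 = 70.3 km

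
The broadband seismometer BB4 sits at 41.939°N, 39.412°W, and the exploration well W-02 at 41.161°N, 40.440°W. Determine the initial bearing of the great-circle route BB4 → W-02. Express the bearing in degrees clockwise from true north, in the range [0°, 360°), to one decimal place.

225.0°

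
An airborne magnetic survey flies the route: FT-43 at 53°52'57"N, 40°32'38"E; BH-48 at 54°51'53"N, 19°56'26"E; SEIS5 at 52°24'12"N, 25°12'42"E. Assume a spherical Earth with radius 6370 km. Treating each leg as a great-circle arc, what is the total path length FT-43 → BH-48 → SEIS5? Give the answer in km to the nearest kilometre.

1776 km

FT-43: φ = +53.88250°, λ = +40.54389°
BH-48: φ = +54.86472°, λ = +19.94056°
SEIS5: φ = +52.40333°, λ = +25.21167°
FT-43→BH-48: c = 0.209401 rad, d = 1333.88 km
BH-48→SEIS5: c = 0.069403 rad, d = 442.10 km
Total = 1333.88 + 442.10 = 1775.98 km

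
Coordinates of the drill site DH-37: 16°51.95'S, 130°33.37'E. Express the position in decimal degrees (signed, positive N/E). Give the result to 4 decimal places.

lat: 16.8658° S → -16.8658°
lon: 130.5562° E → +130.5562°

-16.8658°, +130.5562°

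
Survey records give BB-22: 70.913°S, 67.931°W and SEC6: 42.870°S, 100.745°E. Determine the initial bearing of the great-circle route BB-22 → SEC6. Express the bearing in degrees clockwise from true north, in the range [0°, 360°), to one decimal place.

Δλ = 168.6760°
y = sin Δλ · cos φ₂ = 0.143910
x = cos φ₁ sin φ₂ − sin φ₁ cos φ₂ cos Δλ = -0.901596
θ = atan2(y, x) = 170.9311° → 170.9311° (mod 360°)

170.9°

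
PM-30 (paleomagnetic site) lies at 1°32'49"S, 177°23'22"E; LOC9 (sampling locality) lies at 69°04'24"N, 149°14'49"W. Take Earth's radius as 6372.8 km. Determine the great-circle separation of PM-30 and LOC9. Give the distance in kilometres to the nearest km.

8248 km

PM-30: φ = -1.54694°, λ = +177.38944°
LOC9: φ = +69.07333°, λ = -149.24694°
Δφ = 70.6203°,  Δλ = 33.3636°
a = sin²(Δφ/2) + cos φ₁ cos φ₂ sin²(Δλ/2) = 0.363507
c = 2·arcsin(√a) = 1.294301 rad = 74.1580°
d = R·c = 6372.8 × 1.294301 = 8248.3 km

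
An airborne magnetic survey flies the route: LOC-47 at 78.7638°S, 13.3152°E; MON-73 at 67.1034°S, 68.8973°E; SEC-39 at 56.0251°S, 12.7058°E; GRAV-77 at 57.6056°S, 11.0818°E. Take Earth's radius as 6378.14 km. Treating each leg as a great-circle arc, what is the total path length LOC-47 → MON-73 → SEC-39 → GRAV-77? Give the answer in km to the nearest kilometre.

5390 km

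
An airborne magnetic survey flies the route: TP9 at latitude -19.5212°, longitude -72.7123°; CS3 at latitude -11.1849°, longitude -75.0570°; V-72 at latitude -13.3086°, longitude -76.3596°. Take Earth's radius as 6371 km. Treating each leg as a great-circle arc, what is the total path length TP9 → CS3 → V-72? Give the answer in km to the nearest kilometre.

TP9→CS3: c = 0.150741 rad, d = 960.37 km
CS3→V-72: c = 0.043213 rad, d = 275.31 km
Total = 960.37 + 275.31 = 1235.69 km

1236 km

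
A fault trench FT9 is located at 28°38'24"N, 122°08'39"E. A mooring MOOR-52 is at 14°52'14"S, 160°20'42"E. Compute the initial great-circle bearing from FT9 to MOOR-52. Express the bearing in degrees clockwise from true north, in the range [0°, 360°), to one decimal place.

134.6°

FT9: φ = +28.64000°, λ = +122.14417°
MOOR-52: φ = -14.87056°, λ = +160.34500°
Δλ = 38.2008°
y = sin Δλ · cos φ₂ = 0.597708
x = cos φ₁ sin φ₂ − sin φ₁ cos φ₂ cos Δλ = -0.589282
θ = atan2(y, x) = 134.5933° → 134.5933° (mod 360°)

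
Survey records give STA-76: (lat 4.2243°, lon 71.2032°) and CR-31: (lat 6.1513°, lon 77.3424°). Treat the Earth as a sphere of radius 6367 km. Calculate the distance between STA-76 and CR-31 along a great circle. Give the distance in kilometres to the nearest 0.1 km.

712.3 km

Δφ = 1.9270°,  Δλ = 6.1392°
a = sin²(Δφ/2) + cos φ₁ cos φ₂ sin²(Δλ/2) = 0.003126
c = 2·arcsin(√a) = 0.111880 rad = 6.4102°
d = R·c = 6367 × 0.111880 = 712.3 km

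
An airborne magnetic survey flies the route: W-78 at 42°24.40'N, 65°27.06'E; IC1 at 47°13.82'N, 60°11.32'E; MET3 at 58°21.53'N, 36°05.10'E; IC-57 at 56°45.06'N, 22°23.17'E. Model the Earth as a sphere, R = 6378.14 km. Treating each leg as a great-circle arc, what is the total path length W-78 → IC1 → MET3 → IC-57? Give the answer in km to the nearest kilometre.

W-78: φ = +42.40667°, λ = +65.45100°
IC1: φ = +47.23033°, λ = +60.18867°
MET3: φ = +58.35883°, λ = +36.08500°
IC-57: φ = +56.75100°, λ = +22.38617°
W-78→IC1: c = 0.106399 rad, d = 678.63 km
IC1→MET3: c = 0.317123 rad, d = 2022.66 km
MET3→IC-57: c = 0.131056 rad, d = 835.89 km
Total = 678.63 + 2022.66 + 835.89 = 3537.18 km

3537 km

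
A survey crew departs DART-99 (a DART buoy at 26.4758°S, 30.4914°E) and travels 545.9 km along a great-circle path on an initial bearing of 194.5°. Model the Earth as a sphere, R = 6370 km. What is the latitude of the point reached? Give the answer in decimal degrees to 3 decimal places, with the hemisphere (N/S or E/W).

31.222°S

δ = d/R = 545.9/6370 = 0.085699 rad
φ₂ = arcsin(sin φ₁ cos δ + cos φ₁ sin δ cos θ)
   = arcsin(-0.44582·0.99633 + 0.89512·0.08559·-0.96815) = -31.22232°
λ₂ = λ₁ + atan2(sin θ sin δ cos φ₁, cos δ − sin φ₁ sin φ₂) = 29.05538°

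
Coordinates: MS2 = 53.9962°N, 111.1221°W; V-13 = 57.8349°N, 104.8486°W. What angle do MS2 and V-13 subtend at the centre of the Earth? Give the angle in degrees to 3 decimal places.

5.201°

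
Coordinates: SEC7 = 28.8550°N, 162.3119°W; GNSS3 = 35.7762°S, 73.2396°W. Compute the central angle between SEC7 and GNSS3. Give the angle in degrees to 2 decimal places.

Δφ = -64.6312°,  Δλ = 89.0723°
a = sin²(Δφ/2) + cos φ₁ cos φ₂ sin²(Δλ/2) = 0.635315
c = 2·arcsin(√a) = 1.844844 rad = 105.7018°

105.70°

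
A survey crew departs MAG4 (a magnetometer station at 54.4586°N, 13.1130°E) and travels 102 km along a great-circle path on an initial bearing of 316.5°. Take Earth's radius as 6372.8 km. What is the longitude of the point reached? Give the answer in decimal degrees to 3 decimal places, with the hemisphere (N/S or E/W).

12.009°E

δ = d/R = 102/6372.8 = 0.016006 rad
φ₂ = arcsin(sin φ₁ cos δ + cos φ₁ sin δ cos θ)
   = arcsin(0.81370·0.99987 + 0.58129·0.01600·0.72537) = 55.11884°
λ₂ = λ₁ + atan2(sin θ sin δ cos φ₁, cos δ − sin φ₁ sin φ₂) = 12.00915°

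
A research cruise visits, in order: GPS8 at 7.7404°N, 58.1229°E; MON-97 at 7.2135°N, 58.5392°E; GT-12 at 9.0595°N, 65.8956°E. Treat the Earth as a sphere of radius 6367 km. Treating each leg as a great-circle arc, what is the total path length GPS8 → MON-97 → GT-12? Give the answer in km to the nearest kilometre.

909 km

GPS8→MON-97: c = 0.011682 rad, d = 74.38 km
MON-97→GT-12: c = 0.131114 rad, d = 834.80 km
Total = 74.38 + 834.80 = 909.18 km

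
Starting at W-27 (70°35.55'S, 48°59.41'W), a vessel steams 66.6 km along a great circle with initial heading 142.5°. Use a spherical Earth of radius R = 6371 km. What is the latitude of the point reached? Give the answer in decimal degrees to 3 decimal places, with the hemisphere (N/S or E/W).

71.064°S

W-27: φ = -70.59250°, λ = -48.99017°
δ = d/R = 66.6/6371 = 0.010454 rad
φ₂ = arcsin(sin φ₁ cos δ + cos φ₁ sin δ cos θ)
   = arcsin(-0.94318·0.99995 + 0.33228·0.01045·-0.79335) = -71.06430°
λ₂ = λ₁ + atan2(sin θ sin δ cos φ₁, cos δ − sin φ₁ sin φ₂) = -47.86651°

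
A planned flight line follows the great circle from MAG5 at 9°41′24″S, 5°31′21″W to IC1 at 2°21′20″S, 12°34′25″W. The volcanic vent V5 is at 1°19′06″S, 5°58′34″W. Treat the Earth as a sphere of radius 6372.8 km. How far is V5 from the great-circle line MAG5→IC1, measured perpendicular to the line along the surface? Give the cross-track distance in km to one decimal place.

MAG5: φ = -9.69000°, λ = -5.52250°
IC1: φ = -2.35556°, λ = -12.57361°
V5: φ = -1.31833°, λ = -5.97611°
δ₁₃ = central angle MAG5→V5 = 0.146325 rad  (haversine)
θ₁₃ = bearing MAG5→V5 = 356.888°,  θ₁₂ = bearing MAG5→IC1 = 315.860°
dₓₜ = R·arcsin(sin δ₁₃ · sin(θ₁₃ − θ₁₂)) = 6372.8·arcsin(0.14580·sin(41.028°)) = 610.876 km
|dₓₜ| = 610.876 km

610.9 km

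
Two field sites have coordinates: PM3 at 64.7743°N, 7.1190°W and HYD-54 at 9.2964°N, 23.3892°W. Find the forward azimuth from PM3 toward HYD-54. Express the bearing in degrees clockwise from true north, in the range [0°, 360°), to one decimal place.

199.3°

Δλ = -16.2702°
y = sin Δλ · cos φ₂ = -0.276488
x = cos φ₁ sin φ₂ − sin φ₁ cos φ₂ cos Δλ = -0.788154
θ = atan2(y, x) = -160.6689° → 199.3311° (mod 360°)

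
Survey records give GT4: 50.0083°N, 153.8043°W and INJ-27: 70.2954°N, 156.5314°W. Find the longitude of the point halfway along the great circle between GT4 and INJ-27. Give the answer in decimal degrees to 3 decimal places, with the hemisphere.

154.743°W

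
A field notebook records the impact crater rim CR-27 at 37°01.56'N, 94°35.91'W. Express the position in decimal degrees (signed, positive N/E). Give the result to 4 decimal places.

+37.0260°, -94.5985°

lat: 37.0260° N → +37.0260°
lon: 94.5985° W → -94.5985°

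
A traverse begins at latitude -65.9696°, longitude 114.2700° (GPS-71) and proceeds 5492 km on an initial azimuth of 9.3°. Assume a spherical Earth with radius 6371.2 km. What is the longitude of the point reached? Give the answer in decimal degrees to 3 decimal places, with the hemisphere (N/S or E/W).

121.634°E

δ = d/R = 5492/6371.2 = 0.862004 rad
φ₂ = arcsin(sin φ₁ cos δ + cos φ₁ sin δ cos θ)
   = arcsin(-0.91333·0.65092 + 0.40722·0.75915·0.98686) = -16.82348°
λ₂ = λ₁ + atan2(sin θ sin δ cos φ₁, cos δ − sin φ₁ sin φ₂) = 121.63367°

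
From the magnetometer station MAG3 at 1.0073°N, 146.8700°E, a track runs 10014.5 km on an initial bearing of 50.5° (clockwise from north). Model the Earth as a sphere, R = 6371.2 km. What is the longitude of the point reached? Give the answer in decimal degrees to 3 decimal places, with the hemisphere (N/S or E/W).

δ = d/R = 10014.5/6371.2 = 1.571839 rad
φ₂ = arcsin(sin φ₁ cos δ + cos φ₁ sin δ cos θ)
   = arcsin(0.01758·-0.00104 + 0.99985·1.00000·0.63608) = 39.49132°
λ₂ = λ₁ + atan2(sin θ sin δ cos φ₁, cos δ − sin φ₁ sin φ₂) = -122.22236°

122.222°W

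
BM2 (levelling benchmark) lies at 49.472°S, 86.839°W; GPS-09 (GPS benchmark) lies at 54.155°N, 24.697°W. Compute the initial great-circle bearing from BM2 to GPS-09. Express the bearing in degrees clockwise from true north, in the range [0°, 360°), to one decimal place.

35.2°

Δλ = 62.1420°
y = sin Δλ · cos φ₂ = 0.517729
x = cos φ₁ sin φ₂ − sin φ₁ cos φ₂ cos Δλ = 0.734735
θ = atan2(y, x) = 35.1703° → 35.1703° (mod 360°)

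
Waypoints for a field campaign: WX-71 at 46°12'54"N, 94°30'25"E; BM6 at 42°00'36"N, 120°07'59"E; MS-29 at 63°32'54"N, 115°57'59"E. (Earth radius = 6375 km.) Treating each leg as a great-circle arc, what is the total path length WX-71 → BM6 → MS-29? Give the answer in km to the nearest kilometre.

4502 km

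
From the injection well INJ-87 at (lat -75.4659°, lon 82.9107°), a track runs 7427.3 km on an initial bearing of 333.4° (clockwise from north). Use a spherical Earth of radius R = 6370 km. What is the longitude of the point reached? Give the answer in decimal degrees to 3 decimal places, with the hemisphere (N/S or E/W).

δ = d/R = 7427.3/6370 = 1.165981 rad
φ₂ = arcsin(sin φ₁ cos δ + cos φ₁ sin δ cos θ)
   = arcsin(-0.96800·0.39385 + 0.25096·0.91918·0.89415) = -10.07797°
λ₂ = λ₁ + atan2(sin θ sin δ cos φ₁, cos δ − sin φ₁ sin φ₂) = 58.20113°

58.201°E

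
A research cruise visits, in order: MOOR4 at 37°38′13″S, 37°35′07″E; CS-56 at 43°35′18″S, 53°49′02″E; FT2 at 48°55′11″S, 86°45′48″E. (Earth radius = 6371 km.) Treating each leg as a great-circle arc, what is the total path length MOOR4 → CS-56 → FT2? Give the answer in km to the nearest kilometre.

MOOR4: φ = -37.63694°, λ = +37.58528°
CS-56: φ = -43.58833°, λ = +53.81722°
FT2: φ = -48.91972°, λ = +86.76333°
MOOR4→CS-56: c = 0.238277 rad, d = 1518.06 km
CS-56→FT2: c = 0.404926 rad, d = 2579.78 km
Total = 1518.06 + 2579.78 = 4097.84 km

4098 km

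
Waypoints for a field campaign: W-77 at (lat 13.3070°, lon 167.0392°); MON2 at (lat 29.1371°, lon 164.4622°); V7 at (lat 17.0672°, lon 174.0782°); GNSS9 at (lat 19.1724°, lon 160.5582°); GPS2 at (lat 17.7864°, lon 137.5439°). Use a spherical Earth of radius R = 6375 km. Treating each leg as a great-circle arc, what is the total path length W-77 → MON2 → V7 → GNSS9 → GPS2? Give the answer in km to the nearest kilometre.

W-77→MON2: c = 0.279421 rad, d = 1781.31 km
MON2→V7: c = 0.260889 rad, d = 1663.17 km
V7→GNSS9: c = 0.227190 rad, d = 1448.34 km
GNSS9→GPS2: c = 0.381458 rad, d = 2431.80 km
Total = 1781.31 + 1663.17 + 1448.34 + 2431.80 = 7324.61 km

7325 km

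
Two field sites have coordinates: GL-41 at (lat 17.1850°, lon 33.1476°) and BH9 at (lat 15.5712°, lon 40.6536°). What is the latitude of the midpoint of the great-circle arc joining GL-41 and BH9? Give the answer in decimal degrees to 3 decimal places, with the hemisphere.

16.411°N

Bx = cos φ₂ cos Δλ = 0.955043,  By = cos φ₂ sin Δλ = 0.125836
φₘ = atan2(sin φ₁ + sin φ₂, √((cos φ₁ + Bx)² + By²)) = 16.41141°
λₘ = λ₁ + atan2(By, cos φ₁ + Bx) = 36.91616°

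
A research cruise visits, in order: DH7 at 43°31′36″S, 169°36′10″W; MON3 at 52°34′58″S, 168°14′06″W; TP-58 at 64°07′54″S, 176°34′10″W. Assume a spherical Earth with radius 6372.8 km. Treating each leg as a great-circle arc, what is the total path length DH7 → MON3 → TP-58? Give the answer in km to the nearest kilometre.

DH7: φ = -43.52667°, λ = -169.60278°
MON3: φ = -52.58278°, λ = -168.23500°
TP-58: φ = -64.13167°, λ = -176.56944°
DH7→MON3: c = 0.158854 rad, d = 1012.35 km
MON3→TP-58: c = 0.215103 rad, d = 1370.81 km
Total = 1012.35 + 1370.81 = 2383.16 km

2383 km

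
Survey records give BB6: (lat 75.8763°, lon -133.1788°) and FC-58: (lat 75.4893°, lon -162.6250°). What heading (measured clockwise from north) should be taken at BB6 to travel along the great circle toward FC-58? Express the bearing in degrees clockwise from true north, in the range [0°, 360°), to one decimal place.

Δλ = -29.4462°
y = sin Δλ · cos φ₂ = -0.123177
x = cos φ₁ sin φ₂ − sin φ₁ cos φ₂ cos Δλ = 0.024635
θ = atan2(y, x) = -78.6902° → 281.3098° (mod 360°)

281.3°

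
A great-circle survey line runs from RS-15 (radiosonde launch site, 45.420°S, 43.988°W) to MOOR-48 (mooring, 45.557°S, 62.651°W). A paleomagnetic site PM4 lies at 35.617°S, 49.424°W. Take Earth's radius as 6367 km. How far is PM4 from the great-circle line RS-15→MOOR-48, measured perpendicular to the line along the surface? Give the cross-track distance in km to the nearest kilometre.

δ₁₃ = central angle RS-15→PM4 = 0.185562 rad  (haversine)
θ₁₃ = bearing RS-15→PM4 = 335.329°,  θ₁₂ = bearing RS-15→MOOR-48 = 262.722°
dₓₜ = R·arcsin(sin δ₁₃ · sin(θ₁₃ − θ₁₂)) = 6367·arcsin(0.18450·sin(72.607°)) = 1126.863 km
|dₓₜ| = 1126.863 km

1127 km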